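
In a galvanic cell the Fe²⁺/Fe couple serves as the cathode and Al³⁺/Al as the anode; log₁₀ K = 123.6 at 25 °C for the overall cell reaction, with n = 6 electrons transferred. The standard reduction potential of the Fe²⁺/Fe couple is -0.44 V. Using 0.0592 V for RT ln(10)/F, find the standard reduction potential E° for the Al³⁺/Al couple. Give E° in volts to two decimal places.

E°cell = (0.0592/n)·log K = (0.0592/6)(123.6) = +1.220 V.
Since Fe²⁺/Fe is the cathode and Al³⁺/Al the anode, E°cell = E°(Fe²⁺/Fe) − E°(Al³⁺/Al).
So E°(Al³⁺/Al) = E°(Fe²⁺/Fe) − E°cell = (-0.44) − (+1.220) = -1.66 V.

-1.66 V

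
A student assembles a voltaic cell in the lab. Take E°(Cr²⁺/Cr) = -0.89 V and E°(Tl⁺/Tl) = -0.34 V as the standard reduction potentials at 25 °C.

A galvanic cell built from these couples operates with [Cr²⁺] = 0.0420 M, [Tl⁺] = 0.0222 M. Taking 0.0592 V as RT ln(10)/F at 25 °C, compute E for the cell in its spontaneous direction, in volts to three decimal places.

+0.493 V

Tl⁺/Tl is the cathode (higher E°), Cr²⁺/Cr the anode: E°cell = -0.34 − (-0.89) = +0.55 V, n = 2.
Overall: 2 Tl⁺(aq) + Cr(s) → 2 Tl(s) + Cr²⁺(aq)
Q = [Cr²⁺] / ([Tl⁺]^2); log Q = 1.931.
E = E° − (0.0592/n) log Q = +0.55 − (0.0592/2)(1.931) = +0.493 V.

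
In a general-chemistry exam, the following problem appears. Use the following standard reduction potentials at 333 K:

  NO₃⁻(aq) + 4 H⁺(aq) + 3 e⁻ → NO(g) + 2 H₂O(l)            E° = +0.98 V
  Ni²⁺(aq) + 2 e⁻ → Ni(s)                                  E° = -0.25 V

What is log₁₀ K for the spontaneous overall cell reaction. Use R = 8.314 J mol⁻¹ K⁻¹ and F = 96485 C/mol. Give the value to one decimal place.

111.7

Cathode: NO₃⁻/NO; anode: Ni²⁺/Ni. E°cell = (+0.98) − (-0.25) = +1.23 V, with n = 6.
ΔG° = −nFE° = −RT ln K, so ln K = nFE°/(RT) = (6)(96485)(+1.23) / ((8.314)(333)) = 257.195.
log₁₀ K = 257.195 / ln 10 = 111.7.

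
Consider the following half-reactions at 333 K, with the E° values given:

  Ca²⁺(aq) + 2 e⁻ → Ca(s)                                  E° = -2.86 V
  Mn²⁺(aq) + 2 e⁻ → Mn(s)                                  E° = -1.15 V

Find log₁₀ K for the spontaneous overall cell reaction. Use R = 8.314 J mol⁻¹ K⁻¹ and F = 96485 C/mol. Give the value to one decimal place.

Cathode: Mn²⁺/Mn; anode: Ca²⁺/Ca. E°cell = (-1.15) − (-2.86) = +1.71 V, with n = 2.
ΔG° = −nFE° = −RT ln K, so ln K = nFE°/(RT) = (2)(96485)(+1.71) / ((8.314)(333)) = 119.188.
log₁₀ K = 119.188 / ln 10 = 51.8.

51.8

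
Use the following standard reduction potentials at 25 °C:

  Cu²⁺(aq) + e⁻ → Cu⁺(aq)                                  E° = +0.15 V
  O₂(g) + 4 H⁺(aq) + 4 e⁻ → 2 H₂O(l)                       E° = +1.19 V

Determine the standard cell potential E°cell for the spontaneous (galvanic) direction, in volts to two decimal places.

The O₂/H₂O couple has the higher reduction potential, so it is the cathode; Cu²⁺/Cu⁺ is oxidised at the anode.
E°cell = E°(cathode) − E°(anode) = (+1.19) − (+0.15) = +1.04 V.

+1.04 V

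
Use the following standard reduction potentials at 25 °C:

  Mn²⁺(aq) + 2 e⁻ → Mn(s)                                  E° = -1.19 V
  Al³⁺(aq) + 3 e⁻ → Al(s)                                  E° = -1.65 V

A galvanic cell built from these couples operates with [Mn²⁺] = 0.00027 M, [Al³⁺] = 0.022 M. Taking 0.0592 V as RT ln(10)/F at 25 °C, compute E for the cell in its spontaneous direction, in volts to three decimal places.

+0.387 V

Mn²⁺/Mn is the cathode (higher E°), Al³⁺/Al the anode: E°cell = -1.19 − (-1.65) = +0.46 V, n = 6.
Overall: 3 Mn²⁺(aq) + 2 Al(s) → 3 Mn(s) + 2 Al³⁺(aq)
Q = [Al³⁺]^2 / ([Mn²⁺]^3); log Q = 7.391.
E = E° − (0.0592/n) log Q = +0.46 − (0.0592/6)(7.391) = +0.387 V.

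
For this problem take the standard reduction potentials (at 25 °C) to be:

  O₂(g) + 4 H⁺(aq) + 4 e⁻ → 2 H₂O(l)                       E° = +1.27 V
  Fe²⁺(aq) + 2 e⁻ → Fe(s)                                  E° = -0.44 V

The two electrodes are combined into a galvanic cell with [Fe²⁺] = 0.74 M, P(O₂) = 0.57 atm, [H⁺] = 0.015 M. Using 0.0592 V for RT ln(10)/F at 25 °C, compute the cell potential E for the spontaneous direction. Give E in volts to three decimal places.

O₂/H₂O is the cathode (higher E°), Fe²⁺/Fe the anode: E°cell = +1.27 − (-0.44) = +1.71 V, n = 4.
Overall: O₂(g) + 4 H⁺(aq) + 2 Fe(s) → 2 H₂O(l) + 2 Fe²⁺(aq)
Q = [Fe²⁺]^2 / (P(O₂)·[H⁺]^4); log Q = 7.278.
E = E° − (0.0592/n) log Q = +1.71 − (0.0592/4)(7.278) = +1.602 V.

+1.602 V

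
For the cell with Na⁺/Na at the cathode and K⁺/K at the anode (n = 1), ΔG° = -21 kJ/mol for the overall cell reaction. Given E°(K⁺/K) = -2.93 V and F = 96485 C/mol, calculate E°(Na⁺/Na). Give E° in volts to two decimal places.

E°cell = −ΔG°/(nF) = −(-21×10³)/((1)(96485)) = +0.218 V.
Since Na⁺/Na is the cathode and K⁺/K the anode, E°cell = E°(Na⁺/Na) − E°(K⁺/K).
So E°(Na⁺/Na) = E°cell + E°(K⁺/K) = +0.218 + (-2.93) = -2.71 V.

-2.71 V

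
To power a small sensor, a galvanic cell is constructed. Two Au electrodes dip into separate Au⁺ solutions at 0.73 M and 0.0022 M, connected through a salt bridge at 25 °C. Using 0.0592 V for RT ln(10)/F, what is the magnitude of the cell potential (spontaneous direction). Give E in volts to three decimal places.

+0.149 V

For a concentration cell E°cell = 0. The 0.73 M side is the cathode (reduction is favoured where [Au⁺] is higher).
With n = 1, E = −(0.0592/1) log([Au⁺]ₐₙ/[Au⁺]꜀ₐₜ) = −(0.0592/1) log(0.0022/0.73) = −(0.0592/1)(-2.521) = +0.149 V.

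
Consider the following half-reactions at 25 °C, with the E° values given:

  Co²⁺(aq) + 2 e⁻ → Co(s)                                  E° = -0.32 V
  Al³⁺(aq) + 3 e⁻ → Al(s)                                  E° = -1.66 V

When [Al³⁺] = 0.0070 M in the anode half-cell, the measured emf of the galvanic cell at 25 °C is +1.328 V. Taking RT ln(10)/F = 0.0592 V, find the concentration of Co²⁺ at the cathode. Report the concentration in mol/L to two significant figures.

0.014 M

Co²⁺/Co is the cathode, Al³⁺/Al the anode: E°cell = +1.34 V, n = 6.
Overall reaction: 3 Co²⁺(aq) + 2 Al(s) → 3 Co(s) + 2 Al³⁺(aq); Q = [Al³⁺]^2/[Co²⁺]^3.
From E = E° − (0.0592/n) log Q: log Q = (E° − E)·n/0.0592 = (+1.34 − (+1.328))·6/0.0592 = 1.2162.
So 3·log[Co²⁺] = 2·log(0.007) − log Q = -4.3098 − (1.2162) = -5.5260; log[Co²⁺] = -5.5260 / 3 = -1.8420; [Co²⁺] = 10^(-1.8420) ≈ 0.014 M.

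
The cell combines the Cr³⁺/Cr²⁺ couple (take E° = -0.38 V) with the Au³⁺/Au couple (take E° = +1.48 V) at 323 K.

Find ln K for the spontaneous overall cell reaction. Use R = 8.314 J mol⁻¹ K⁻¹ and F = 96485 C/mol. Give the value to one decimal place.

Cathode: Au³⁺/Au; anode: Cr³⁺/Cr²⁺. E°cell = (+1.48) − (-0.38) = +1.86 V, with n = 3.
ΔG° = −nFE° = −RT ln K, so ln K = nFE°/(RT) = (3)(96485)(+1.86) / ((8.314)(323)) = 200.485.

200.5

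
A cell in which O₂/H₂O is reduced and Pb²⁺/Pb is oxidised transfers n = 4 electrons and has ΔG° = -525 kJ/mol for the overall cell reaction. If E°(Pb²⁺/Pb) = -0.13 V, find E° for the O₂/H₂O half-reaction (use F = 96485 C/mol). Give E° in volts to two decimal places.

E°cell = −ΔG°/(nF) = −(-525×10³)/((4)(96485)) = +1.360 V.
Since O₂/H₂O is the cathode and Pb²⁺/Pb the anode, E°cell = E°(O₂/H₂O) − E°(Pb²⁺/Pb).
So E°(O₂/H₂O) = E°cell + E°(Pb²⁺/Pb) = +1.360 + (-0.13) = +1.23 V.

+1.23 V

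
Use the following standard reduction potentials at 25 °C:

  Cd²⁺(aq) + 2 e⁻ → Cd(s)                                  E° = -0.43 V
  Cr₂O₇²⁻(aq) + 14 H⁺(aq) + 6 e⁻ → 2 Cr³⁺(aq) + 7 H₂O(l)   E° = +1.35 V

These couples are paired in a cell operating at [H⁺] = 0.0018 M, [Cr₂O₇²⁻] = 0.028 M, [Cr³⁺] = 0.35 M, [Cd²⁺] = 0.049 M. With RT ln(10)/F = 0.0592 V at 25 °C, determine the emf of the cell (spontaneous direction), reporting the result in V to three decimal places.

+1.433 V

Cr₂O₇²⁻/Cr³⁺ is the cathode (higher E°), Cd²⁺/Cd the anode: E°cell = +1.35 − (-0.43) = +1.78 V, n = 6.
Overall: Cr₂O₇²⁻(aq) + 14 H⁺(aq) + 3 Cd(s) → 2 Cr³⁺(aq) + 7 H₂O(l) + 3 Cd²⁺(aq)
Q = [Cr³⁺]^2·[Cd²⁺]^3 / ([Cr₂O₇²⁻]·[H⁺]^14); log Q = 35.138.
E = E° − (0.0592/n) log Q = +1.78 − (0.0592/6)(35.138) = +1.433 V.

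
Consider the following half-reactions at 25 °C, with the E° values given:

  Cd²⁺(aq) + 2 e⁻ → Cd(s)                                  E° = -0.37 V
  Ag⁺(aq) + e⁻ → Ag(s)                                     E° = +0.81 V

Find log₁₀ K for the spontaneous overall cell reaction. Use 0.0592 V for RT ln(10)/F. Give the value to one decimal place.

39.9

Cathode: Ag⁺/Ag; anode: Cd²⁺/Cd. E°cell = +1.18 V, n = 2.
log K = nE°cell / 0.0592 = (2)(+1.18) / 0.0592 = 39.9.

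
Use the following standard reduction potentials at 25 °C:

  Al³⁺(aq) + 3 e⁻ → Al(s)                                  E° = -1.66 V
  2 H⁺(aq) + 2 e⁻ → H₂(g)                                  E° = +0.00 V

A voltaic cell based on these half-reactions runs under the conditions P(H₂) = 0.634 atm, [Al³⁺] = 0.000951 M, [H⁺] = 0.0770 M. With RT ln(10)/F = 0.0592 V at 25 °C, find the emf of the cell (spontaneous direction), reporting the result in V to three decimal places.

+1.660 V

H⁺/H₂ is the cathode (higher E°), Al³⁺/Al the anode: E°cell = +0.00 − (-1.66) = +1.66 V, n = 6.
Overall: 6 H⁺(aq) + 2 Al(s) → 3 H₂(g) + 2 Al³⁺(aq)
Q = P(H₂)^3·[Al³⁺]^2 / ([H⁺]^6); log Q = 0.044.
E = E° − (0.0592/n) log Q = +1.66 − (0.0592/6)(0.044) = +1.660 V.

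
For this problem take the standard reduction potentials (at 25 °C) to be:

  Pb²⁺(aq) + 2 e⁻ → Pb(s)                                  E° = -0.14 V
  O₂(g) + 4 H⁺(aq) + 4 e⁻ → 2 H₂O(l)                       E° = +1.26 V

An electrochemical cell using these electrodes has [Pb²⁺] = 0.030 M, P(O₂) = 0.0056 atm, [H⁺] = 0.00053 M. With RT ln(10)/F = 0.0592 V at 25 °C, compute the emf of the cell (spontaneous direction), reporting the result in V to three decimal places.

+1.218 V

O₂/H₂O is the cathode (higher E°), Pb²⁺/Pb the anode: E°cell = +1.26 − (-0.14) = +1.40 V, n = 4.
Overall: O₂(g) + 4 H⁺(aq) + 2 Pb(s) → 2 H₂O(l) + 2 Pb²⁺(aq)
Q = [Pb²⁺]^2 / (P(O₂)·[H⁺]^4); log Q = 12.309.
E = E° − (0.0592/n) log Q = +1.40 − (0.0592/4)(12.309) = +1.218 V.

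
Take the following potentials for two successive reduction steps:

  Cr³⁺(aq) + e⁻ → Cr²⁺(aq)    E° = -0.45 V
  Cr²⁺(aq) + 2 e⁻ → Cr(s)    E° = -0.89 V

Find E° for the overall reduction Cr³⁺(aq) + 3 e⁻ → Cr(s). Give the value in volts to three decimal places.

-0.743 V

Adding the free-energy changes (−nFE°) of the two steps gives −n₃FE°₃ = −n₁FE°₁ − n₂FE°₂.
E°₃ = (1×-0.45 + 2×-0.89) / 3 = (-2.230) / 3 = -0.743 V.
Simply averaging or adding the two E° values would be wrong; the electron-weighted sum is required.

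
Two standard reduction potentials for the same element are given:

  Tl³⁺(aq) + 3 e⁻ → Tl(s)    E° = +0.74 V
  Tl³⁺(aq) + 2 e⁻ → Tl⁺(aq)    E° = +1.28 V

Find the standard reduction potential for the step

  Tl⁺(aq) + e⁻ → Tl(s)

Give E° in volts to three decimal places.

Sequential free energies add, so n₃E°₃ = n₁E°₁ + n₂E°₂.
With n₃ = 3, and the known step contributing 2×(+1.28) V, the unknown satisfies 1·E° = 3×(+0.74) − 2×(+1.28) = -0.340.
E° = -0.340 / 1 = -0.340 V.

-0.340 V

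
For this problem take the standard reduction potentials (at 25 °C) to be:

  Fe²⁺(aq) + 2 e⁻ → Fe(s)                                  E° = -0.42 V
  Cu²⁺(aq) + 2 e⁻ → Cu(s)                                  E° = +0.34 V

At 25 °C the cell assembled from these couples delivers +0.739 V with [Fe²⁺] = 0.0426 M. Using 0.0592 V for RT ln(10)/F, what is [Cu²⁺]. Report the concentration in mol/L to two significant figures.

0.0083 M

Cu²⁺/Cu is the cathode, Fe²⁺/Fe the anode: E°cell = +0.76 V, n = 2.
Overall reaction: Cu²⁺(aq) + Fe(s) → Cu(s) + Fe²⁺(aq); Q = [Fe²⁺]^1/[Cu²⁺]^1.
From E = E° − (0.0592/n) log Q: log Q = (E° − E)·n/0.0592 = (+0.76 − (+0.739))·2/0.0592 = 0.7095.
So 1·log[Cu²⁺] = 1·log(0.0426) − log Q = -1.3706 − (0.7095) = -2.0801; [Cu²⁺] = 10^(-2.0801) ≈ 0.0083 M.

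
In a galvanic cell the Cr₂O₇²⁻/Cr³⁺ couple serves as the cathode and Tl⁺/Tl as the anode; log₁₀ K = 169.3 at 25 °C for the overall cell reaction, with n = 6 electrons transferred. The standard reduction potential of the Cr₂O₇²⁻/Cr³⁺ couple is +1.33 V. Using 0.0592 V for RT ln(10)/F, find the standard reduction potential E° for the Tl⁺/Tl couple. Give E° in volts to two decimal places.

-0.34 V

E°cell = (0.0592/n)·log K = (0.0592/6)(169.3) = +1.670 V.
Since Cr₂O₇²⁻/Cr³⁺ is the cathode and Tl⁺/Tl the anode, E°cell = E°(Cr₂O₇²⁻/Cr³⁺) − E°(Tl⁺/Tl).
So E°(Tl⁺/Tl) = E°(Cr₂O₇²⁻/Cr³⁺) − E°cell = (+1.33) − (+1.670) = -0.34 V.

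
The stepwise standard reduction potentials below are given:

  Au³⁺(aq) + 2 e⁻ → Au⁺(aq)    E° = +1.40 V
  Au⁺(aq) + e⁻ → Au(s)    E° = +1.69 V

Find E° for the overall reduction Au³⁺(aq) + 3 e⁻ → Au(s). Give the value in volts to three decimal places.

+1.497 V

Adding the free-energy changes (−nFE°) of the two steps gives −n₃FE°₃ = −n₁FE°₁ − n₂FE°₂.
E°₃ = (2×+1.40 + 1×+1.69) / 3 = (+4.490) / 3 = +1.497 V.
E° values themselves are not directly additive — weighting by electron count is essential.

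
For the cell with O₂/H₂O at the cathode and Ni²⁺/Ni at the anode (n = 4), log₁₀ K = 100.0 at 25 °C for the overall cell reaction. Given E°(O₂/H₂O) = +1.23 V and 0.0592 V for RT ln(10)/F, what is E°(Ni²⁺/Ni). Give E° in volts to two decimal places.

-0.25 V

E°cell = (0.0592/n)·log K = (0.0592/4)(100.0) = +1.480 V.
Since O₂/H₂O is the cathode and Ni²⁺/Ni the anode, E°cell = E°(O₂/H₂O) − E°(Ni²⁺/Ni).
So E°(Ni²⁺/Ni) = E°(O₂/H₂O) − E°cell = (+1.23) − (+1.480) = -0.25 V.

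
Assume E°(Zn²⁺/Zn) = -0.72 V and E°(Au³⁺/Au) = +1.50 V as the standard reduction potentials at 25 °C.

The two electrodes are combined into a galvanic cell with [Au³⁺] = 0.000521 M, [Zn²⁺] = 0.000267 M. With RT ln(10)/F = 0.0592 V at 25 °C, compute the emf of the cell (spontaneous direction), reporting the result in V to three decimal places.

Au³⁺/Au is the cathode (higher E°), Zn²⁺/Zn the anode: E°cell = +1.50 − (-0.72) = +2.22 V, n = 6.
Overall: 2 Au³⁺(aq) + 3 Zn(s) → 2 Au(s) + 3 Zn²⁺(aq)
Q = [Zn²⁺]^3 / ([Au³⁺]^2); log Q = -4.154.
E = E° − (0.0592/n) log Q = +2.22 − (0.0592/6)(-4.154) = +2.261 V.

+2.261 V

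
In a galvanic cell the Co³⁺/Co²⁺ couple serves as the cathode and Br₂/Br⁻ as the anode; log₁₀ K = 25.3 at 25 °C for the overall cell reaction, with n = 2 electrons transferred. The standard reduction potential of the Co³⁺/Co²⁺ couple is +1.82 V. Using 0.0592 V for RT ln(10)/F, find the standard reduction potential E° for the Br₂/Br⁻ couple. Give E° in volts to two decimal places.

+1.07 V

E°cell = (0.0592/n)·log K = (0.0592/2)(25.3) = +0.749 V.
Since Co³⁺/Co²⁺ is the cathode and Br₂/Br⁻ the anode, E°cell = E°(Co³⁺/Co²⁺) − E°(Br₂/Br⁻).
So E°(Br₂/Br⁻) = E°(Co³⁺/Co²⁺) − E°cell = (+1.82) − (+0.749) = +1.07 V.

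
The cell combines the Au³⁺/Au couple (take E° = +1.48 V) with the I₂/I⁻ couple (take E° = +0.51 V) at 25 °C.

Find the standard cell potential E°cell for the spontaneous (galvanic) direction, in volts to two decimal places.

The Au³⁺/Au couple has the higher reduction potential, so it is the cathode; I₂/I⁻ is oxidised at the anode.
E°cell = E°(cathode) − E°(anode) = (+1.48) − (+0.51) = +0.97 V.
Since E°cell > 0, the reaction is spontaneous under standard conditions.

+0.97 V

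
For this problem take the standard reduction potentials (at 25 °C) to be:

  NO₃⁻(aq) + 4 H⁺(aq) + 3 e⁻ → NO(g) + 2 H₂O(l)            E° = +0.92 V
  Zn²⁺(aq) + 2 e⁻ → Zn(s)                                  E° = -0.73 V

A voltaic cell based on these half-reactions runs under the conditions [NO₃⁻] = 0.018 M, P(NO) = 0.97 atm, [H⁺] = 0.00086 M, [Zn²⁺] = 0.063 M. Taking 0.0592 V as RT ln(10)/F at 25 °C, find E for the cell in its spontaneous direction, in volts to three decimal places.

NO₃⁻/NO is the cathode (higher E°), Zn²⁺/Zn the anode: E°cell = +0.92 − (-0.73) = +1.65 V, n = 6.
Overall: 2 NO₃⁻(aq) + 8 H⁺(aq) + 3 Zn(s) → 2 NO(g) + 4 H₂O(l) + 3 Zn²⁺(aq)
Q = P(NO)^2·[Zn²⁺]^3 / ([NO₃⁻]^2·[H⁺]^8); log Q = 24.385.
E = E° − (0.0592/n) log Q = +1.65 − (0.0592/6)(24.385) = +1.409 V.

+1.409 V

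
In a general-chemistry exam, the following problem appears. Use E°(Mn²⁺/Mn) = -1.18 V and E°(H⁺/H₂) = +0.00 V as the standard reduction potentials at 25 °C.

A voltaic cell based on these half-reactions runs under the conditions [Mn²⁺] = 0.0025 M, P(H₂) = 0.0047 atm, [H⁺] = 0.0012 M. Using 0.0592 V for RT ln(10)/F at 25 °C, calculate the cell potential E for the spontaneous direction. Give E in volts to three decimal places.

H⁺/H₂ is the cathode (higher E°), Mn²⁺/Mn the anode: E°cell = +0.00 − (-1.18) = +1.18 V, n = 2.
Overall: 2 H⁺(aq) + Mn(s) → H₂(g) + Mn²⁺(aq)
Q = P(H₂)·[Mn²⁺] / ([H⁺]^2); log Q = 0.912.
E = E° − (0.0592/n) log Q = +1.18 − (0.0592/2)(0.912) = +1.153 V.

+1.153 V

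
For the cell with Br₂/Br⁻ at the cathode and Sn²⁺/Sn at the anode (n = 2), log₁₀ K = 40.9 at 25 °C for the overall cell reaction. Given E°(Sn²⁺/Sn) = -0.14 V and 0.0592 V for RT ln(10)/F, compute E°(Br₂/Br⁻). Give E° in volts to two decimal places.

E°cell = (0.0592/n)·log K = (0.0592/2)(40.9) = +1.211 V.
Since Br₂/Br⁻ is the cathode and Sn²⁺/Sn the anode, E°cell = E°(Br₂/Br⁻) − E°(Sn²⁺/Sn).
So E°(Br₂/Br⁻) = E°cell + E°(Sn²⁺/Sn) = +1.211 + (-0.14) = +1.07 V.

+1.07 V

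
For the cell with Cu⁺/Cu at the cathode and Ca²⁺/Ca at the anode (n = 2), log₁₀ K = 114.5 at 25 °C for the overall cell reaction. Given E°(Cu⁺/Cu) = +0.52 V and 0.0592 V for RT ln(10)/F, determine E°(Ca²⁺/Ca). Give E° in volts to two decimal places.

E°cell = (0.0592/n)·log K = (0.0592/2)(114.5) = +3.389 V.
Since Cu⁺/Cu is the cathode and Ca²⁺/Ca the anode, E°cell = E°(Cu⁺/Cu) − E°(Ca²⁺/Ca).
So E°(Ca²⁺/Ca) = E°(Cu⁺/Cu) − E°cell = (+0.52) − (+3.389) = -2.87 V.

-2.87 V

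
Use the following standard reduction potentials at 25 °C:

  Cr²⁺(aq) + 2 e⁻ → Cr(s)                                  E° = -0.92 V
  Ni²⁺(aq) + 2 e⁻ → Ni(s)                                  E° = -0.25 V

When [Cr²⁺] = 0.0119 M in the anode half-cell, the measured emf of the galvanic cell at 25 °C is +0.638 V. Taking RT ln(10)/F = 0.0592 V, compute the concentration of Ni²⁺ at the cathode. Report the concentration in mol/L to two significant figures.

0.00099 M

Ni²⁺/Ni is the cathode, Cr²⁺/Cr the anode: E°cell = +0.67 V, n = 2.
Overall reaction: Ni²⁺(aq) + Cr(s) → Ni(s) + Cr²⁺(aq); Q = [Cr²⁺]^1/[Ni²⁺]^1.
From E = E° − (0.0592/n) log Q: log Q = (E° − E)·n/0.0592 = (+0.67 − (+0.638))·2/0.0592 = 1.0811.
So 1·log[Ni²⁺] = 1·log(0.0119) − log Q = -1.9245 − (1.0811) = -3.0056; [Ni²⁺] = 10^(-3.0056) ≈ 0.00099 M.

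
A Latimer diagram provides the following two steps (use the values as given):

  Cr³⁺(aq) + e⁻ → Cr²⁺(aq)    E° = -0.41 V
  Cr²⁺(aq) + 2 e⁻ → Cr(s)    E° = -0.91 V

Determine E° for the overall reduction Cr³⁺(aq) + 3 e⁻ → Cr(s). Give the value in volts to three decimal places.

Since ΔG° = −nFE° is additive over sequential reductions, n₃E°₃ = n₁E°₁ + n₂E°₂.
E°₃ = (1×-0.41 + 2×-0.91) / 3 = (-2.230) / 3 = -0.743 V.

-0.743 V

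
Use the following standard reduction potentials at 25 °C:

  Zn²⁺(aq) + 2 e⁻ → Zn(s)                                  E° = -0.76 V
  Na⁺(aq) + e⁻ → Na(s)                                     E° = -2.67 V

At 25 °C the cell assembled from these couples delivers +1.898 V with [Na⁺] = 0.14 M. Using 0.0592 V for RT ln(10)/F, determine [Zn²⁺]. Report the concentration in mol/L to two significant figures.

0.0077 M

Zn²⁺/Zn is the cathode, Na⁺/Na the anode: E°cell = +1.91 V, n = 2.
Overall reaction: Zn²⁺(aq) + 2 Na(s) → Zn(s) + 2 Na⁺(aq); Q = [Na⁺]^2/[Zn²⁺]^1.
From E = E° − (0.0592/n) log Q: log Q = (E° − E)·n/0.0592 = (+1.91 − (+1.898))·2/0.0592 = 0.4054.
So 1·log[Zn²⁺] = 2·log(0.14) − log Q = -1.7077 − (0.4054) = -2.1131; [Zn²⁺] = 10^(-2.1131) ≈ 0.0077 M.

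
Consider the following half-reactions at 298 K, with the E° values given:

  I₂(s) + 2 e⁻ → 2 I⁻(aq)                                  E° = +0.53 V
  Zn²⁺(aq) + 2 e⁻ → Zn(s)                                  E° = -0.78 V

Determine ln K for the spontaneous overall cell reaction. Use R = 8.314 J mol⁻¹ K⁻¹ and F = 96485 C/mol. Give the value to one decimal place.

Cathode: I₂/I⁻; anode: Zn²⁺/Zn. E°cell = (+0.53) − (-0.78) = +1.31 V, with n = 2.
ΔG° = −nFE° = −RT ln K, so ln K = nFE°/(RT) = (2)(96485)(+1.31) / ((8.314)(298)) = 102.032.

102.0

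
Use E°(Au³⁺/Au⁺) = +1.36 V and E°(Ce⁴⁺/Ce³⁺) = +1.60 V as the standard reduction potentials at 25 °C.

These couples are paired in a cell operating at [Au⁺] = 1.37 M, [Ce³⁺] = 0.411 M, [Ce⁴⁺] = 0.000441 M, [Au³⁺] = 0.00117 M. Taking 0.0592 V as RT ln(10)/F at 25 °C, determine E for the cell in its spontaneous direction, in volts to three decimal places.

Ce⁴⁺/Ce³⁺ is the cathode (higher E°), Au³⁺/Au⁺ the anode: E°cell = +1.60 − (+1.36) = +0.24 V, n = 2.
Overall: 2 Ce⁴⁺(aq) + Au⁺(aq) → 2 Ce³⁺(aq) + Au³⁺(aq)
Q = [Ce³⁺]^2·[Au³⁺] / ([Ce⁴⁺]^2·[Au⁺]); log Q = 2.870.
E = E° − (0.0592/n) log Q = +0.24 − (0.0592/2)(2.870) = +0.155 V.

+0.155 V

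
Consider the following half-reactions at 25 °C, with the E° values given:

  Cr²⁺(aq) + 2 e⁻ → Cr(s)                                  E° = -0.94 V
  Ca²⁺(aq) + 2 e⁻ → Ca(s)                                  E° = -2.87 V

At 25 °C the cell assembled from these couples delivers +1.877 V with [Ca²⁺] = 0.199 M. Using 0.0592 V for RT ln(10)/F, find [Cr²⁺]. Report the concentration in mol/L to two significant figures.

0.0032 M

Cr²⁺/Cr is the cathode, Ca²⁺/Ca the anode: E°cell = +1.93 V, n = 2.
Overall reaction: Cr²⁺(aq) + Ca(s) → Cr(s) + Ca²⁺(aq); Q = [Ca²⁺]^1/[Cr²⁺]^1.
From E = E° − (0.0592/n) log Q: log Q = (E° − E)·n/0.0592 = (+1.93 − (+1.877))·2/0.0592 = 1.7905.
So 1·log[Cr²⁺] = 1·log(0.199) − log Q = -0.7011 − (1.7905) = -2.4916; [Cr²⁺] = 10^(-2.4916) ≈ 0.0032 M.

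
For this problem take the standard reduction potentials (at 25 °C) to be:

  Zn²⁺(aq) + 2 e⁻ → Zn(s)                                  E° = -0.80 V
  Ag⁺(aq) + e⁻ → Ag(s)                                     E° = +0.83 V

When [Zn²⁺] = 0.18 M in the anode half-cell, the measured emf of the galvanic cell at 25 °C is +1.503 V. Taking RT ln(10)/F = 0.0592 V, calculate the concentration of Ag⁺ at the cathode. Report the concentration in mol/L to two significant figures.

0.0030 M

Ag⁺/Ag is the cathode, Zn²⁺/Zn the anode: E°cell = +1.63 V, n = 2.
Overall reaction: 2 Ag⁺(aq) + Zn(s) → 2 Ag(s) + Zn²⁺(aq); Q = [Zn²⁺]^1/[Ag⁺]^2.
From E = E° − (0.0592/n) log Q: log Q = (E° − E)·n/0.0592 = (+1.63 − (+1.503))·2/0.0592 = 4.2905.
So 2·log[Ag⁺] = 1·log(0.18) − log Q = -0.7447 − (4.2905) = -5.0352; log[Ag⁺] = -5.0352 / 2 = -2.5176; [Ag⁺] = 10^(-2.5176) ≈ 0.0030 M.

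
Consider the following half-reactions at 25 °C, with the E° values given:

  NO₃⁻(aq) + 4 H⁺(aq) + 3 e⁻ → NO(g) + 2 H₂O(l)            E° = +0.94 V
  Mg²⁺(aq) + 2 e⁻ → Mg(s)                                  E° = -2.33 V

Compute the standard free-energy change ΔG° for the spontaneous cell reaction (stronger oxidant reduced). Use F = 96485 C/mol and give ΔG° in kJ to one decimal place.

-1893.0 kJ

NO₃⁻/NO (E° = +0.94 V) is the cathode; Mg²⁺/Mg (E° = -2.33 V) is the anode, so E°cell = +3.27 V.
Balancing electrons gives n = 6 (lcm of 3 and 2).
ΔG° = −nFE° = −(6)(96485)(+3.27) = -1,893,036 J = -1893.0 kJ.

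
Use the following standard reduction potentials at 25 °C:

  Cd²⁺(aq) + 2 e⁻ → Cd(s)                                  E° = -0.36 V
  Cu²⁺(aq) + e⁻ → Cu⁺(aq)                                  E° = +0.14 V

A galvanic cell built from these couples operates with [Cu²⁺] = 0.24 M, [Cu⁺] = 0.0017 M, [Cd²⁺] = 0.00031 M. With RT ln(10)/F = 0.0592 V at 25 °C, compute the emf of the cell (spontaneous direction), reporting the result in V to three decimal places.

+0.731 V

Cu²⁺/Cu⁺ is the cathode (higher E°), Cd²⁺/Cd the anode: E°cell = +0.14 − (-0.36) = +0.50 V, n = 2.
Overall: 2 Cu²⁺(aq) + Cd(s) → 2 Cu⁺(aq) + Cd²⁺(aq)
Q = [Cu⁺]^2·[Cd²⁺] / ([Cu²⁺]^2); log Q = -7.808.
E = E° − (0.0592/n) log Q = +0.50 − (0.0592/2)(-7.808) = +0.731 V.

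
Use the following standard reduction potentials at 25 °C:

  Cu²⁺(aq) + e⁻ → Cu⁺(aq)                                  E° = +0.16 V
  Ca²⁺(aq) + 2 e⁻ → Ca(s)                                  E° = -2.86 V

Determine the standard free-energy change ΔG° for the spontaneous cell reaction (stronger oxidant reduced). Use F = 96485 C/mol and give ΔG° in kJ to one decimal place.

Cu²⁺/Cu⁺ (E° = +0.16 V) is the cathode; Ca²⁺/Ca (E° = -2.86 V) is the anode, so E°cell = +3.02 V.
Balancing electrons gives n = 2 (lcm of 1 and 2).
ΔG° = −nFE° = −(2)(96485)(+3.02) = -582,769 J = -582.8 kJ.

-582.8 kJ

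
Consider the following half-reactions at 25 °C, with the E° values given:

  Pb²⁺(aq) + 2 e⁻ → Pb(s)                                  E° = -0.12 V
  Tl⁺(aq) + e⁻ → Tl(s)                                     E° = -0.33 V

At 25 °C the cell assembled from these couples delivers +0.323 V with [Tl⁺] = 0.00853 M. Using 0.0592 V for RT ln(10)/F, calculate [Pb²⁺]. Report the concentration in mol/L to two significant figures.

Pb²⁺/Pb is the cathode, Tl⁺/Tl the anode: E°cell = +0.21 V, n = 2.
Overall reaction: Pb²⁺(aq) + 2 Tl(s) → Pb(s) + 2 Tl⁺(aq); Q = [Tl⁺]^2/[Pb²⁺]^1.
From E = E° − (0.0592/n) log Q: log Q = (E° − E)·n/0.0592 = (+0.21 − (+0.323))·2/0.0592 = -3.8176.
So 1·log[Pb²⁺] = 2·log(0.00853) − log Q = -4.1381 − (-3.8176) = -0.3205; [Pb²⁺] = 10^(-0.3205) ≈ 0.48 M.

0.48 M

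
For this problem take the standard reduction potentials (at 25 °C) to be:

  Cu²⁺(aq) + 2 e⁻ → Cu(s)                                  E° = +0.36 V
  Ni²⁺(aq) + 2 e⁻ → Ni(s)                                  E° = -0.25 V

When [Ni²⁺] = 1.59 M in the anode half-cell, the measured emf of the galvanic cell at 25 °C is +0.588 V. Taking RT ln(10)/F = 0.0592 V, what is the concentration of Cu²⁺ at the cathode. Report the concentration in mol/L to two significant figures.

Cu²⁺/Cu is the cathode, Ni²⁺/Ni the anode: E°cell = +0.61 V, n = 2.
Overall reaction: Cu²⁺(aq) + Ni(s) → Cu(s) + Ni²⁺(aq); Q = [Ni²⁺]^1/[Cu²⁺]^1.
From E = E° − (0.0592/n) log Q: log Q = (E° − E)·n/0.0592 = (+0.61 − (+0.588))·2/0.0592 = 0.7432.
So 1·log[Cu²⁺] = 1·log(1.59) − log Q = 0.2014 − (0.7432) = -0.5418; [Cu²⁺] = 10^(-0.5418) ≈ 0.29 M.

0.29 M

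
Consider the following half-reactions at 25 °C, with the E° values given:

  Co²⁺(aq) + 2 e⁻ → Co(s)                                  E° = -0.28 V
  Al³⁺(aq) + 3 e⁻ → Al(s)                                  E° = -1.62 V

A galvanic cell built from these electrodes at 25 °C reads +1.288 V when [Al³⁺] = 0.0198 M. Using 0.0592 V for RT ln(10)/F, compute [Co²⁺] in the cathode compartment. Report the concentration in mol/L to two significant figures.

0.0013 M

Co²⁺/Co is the cathode, Al³⁺/Al the anode: E°cell = +1.34 V, n = 6.
Overall reaction: 3 Co²⁺(aq) + 2 Al(s) → 3 Co(s) + 2 Al³⁺(aq); Q = [Al³⁺]^2/[Co²⁺]^3.
From E = E° − (0.0592/n) log Q: log Q = (E° − E)·n/0.0592 = (+1.34 − (+1.288))·6/0.0592 = 5.2703.
So 3·log[Co²⁺] = 2·log(0.0198) − log Q = -3.4067 − (5.2703) = -8.6770; log[Co²⁺] = -8.6770 / 3 = -2.8923; [Co²⁺] = 10^(-2.8923) ≈ 0.0013 M.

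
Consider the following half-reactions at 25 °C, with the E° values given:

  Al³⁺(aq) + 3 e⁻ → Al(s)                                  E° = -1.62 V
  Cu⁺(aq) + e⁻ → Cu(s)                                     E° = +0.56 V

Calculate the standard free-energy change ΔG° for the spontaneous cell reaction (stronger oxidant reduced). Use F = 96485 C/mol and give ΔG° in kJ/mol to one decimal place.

-631.0 kJ/mol

Cu⁺/Cu (E° = +0.56 V) is the cathode; Al³⁺/Al (E° = -1.62 V) is the anode, so E°cell = +2.18 V.
Balancing electrons gives n = 3 (lcm of 1 and 3).
ΔG° = −nFE° = −(3)(96485)(+2.18) = -631,012 J = -631.0 kJ/mol.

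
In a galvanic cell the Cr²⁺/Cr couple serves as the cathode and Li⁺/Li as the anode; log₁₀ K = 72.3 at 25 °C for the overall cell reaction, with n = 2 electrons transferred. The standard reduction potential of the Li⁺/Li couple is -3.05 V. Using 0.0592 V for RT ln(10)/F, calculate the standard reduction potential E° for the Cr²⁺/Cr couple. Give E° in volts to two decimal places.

E°cell = (0.0592/n)·log K = (0.0592/2)(72.3) = +2.140 V.
Since Cr²⁺/Cr is the cathode and Li⁺/Li the anode, E°cell = E°(Cr²⁺/Cr) − E°(Li⁺/Li).
So E°(Cr²⁺/Cr) = E°cell + E°(Li⁺/Li) = +2.140 + (-3.05) = -0.91 V.

-0.91 V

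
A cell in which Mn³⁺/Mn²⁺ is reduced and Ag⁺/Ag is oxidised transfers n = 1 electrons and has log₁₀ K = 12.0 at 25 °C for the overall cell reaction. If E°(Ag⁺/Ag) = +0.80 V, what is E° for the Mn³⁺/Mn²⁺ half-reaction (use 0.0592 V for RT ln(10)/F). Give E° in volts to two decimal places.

+1.51 V

E°cell = (0.0592/n)·log K = (0.0592/1)(12.0) = +0.710 V.
Since Mn³⁺/Mn²⁺ is the cathode and Ag⁺/Ag the anode, E°cell = E°(Mn³⁺/Mn²⁺) − E°(Ag⁺/Ag).
So E°(Mn³⁺/Mn²⁺) = E°cell + E°(Ag⁺/Ag) = +0.710 + (+0.80) = +1.51 V.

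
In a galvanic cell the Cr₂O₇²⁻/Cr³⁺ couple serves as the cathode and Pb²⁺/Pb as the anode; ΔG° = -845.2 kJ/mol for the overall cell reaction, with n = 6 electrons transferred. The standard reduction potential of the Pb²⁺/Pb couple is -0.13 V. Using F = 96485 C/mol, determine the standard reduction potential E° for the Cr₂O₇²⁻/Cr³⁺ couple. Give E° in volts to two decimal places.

+1.33 V

E°cell = −ΔG°/(nF) = −(-845.2×10³)/((6)(96485)) = +1.460 V.
Since Cr₂O₇²⁻/Cr³⁺ is the cathode and Pb²⁺/Pb the anode, E°cell = E°(Cr₂O₇²⁻/Cr³⁺) − E°(Pb²⁺/Pb).
So E°(Cr₂O₇²⁻/Cr³⁺) = E°cell + E°(Pb²⁺/Pb) = +1.460 + (-0.13) = +1.33 V.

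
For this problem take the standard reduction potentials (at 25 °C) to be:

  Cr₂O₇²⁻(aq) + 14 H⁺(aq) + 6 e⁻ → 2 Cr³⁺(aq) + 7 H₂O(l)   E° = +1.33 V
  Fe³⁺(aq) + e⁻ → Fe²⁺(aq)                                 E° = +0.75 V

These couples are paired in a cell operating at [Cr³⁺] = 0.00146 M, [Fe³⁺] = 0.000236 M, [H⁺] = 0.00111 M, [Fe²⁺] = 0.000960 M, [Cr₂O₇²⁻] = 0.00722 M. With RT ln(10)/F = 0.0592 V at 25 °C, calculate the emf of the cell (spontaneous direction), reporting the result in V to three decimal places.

Cr₂O₇²⁻/Cr³⁺ is the cathode (higher E°), Fe³⁺/Fe²⁺ the anode: E°cell = +1.33 − (+0.75) = +0.58 V, n = 6.
Overall: Cr₂O₇²⁻(aq) + 14 H⁺(aq) + 6 Fe²⁺(aq) → 2 Cr³⁺(aq) + 7 H₂O(l) + 6 Fe³⁺(aq)
Q = [Cr³⁺]^2·[Fe³⁺]^6 / ([Cr₂O₇²⁻]·[H⁺]^14·[Fe²⁺]^6); log Q = 34.179.
E = E° − (0.0592/n) log Q = +0.58 − (0.0592/6)(34.179) = +0.243 V.

+0.243 V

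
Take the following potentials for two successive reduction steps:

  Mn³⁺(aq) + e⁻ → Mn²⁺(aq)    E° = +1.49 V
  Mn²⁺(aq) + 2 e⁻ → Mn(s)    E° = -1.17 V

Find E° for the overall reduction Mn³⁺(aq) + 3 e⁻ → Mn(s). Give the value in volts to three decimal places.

-0.283 V

Standard free energies of sequential steps add: ΔG°₃ = ΔG°₁ + ΔG°₂, so n₃E°₃ = n₁E°₁ + n₂E°₂.
E°₃ = (1×+1.49 + 2×-1.17) / 3 = (-0.850) / 3 = -0.283 V.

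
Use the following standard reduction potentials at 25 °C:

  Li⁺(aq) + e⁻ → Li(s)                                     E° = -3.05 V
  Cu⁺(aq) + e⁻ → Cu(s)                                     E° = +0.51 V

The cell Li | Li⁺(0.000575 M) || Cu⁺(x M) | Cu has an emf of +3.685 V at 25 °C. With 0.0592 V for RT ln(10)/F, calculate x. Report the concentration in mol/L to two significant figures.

Cu⁺/Cu is the cathode, Li⁺/Li the anode: E°cell = +3.56 V, n = 1.
Overall reaction: Cu⁺(aq) + Li(s) → Cu(s) + Li⁺(aq); Q = [Li⁺]^1/[Cu⁺]^1.
From E = E° − (0.0592/n) log Q: log Q = (E° − E)·n/0.0592 = (+3.56 − (+3.685))·1/0.0592 = -2.1115.
So 1·log[Cu⁺] = 1·log(0.000575) − log Q = -3.2403 − (-2.1115) = -1.1288; [Cu⁺] = 10^(-1.1288) ≈ 0.074 M.

0.074 M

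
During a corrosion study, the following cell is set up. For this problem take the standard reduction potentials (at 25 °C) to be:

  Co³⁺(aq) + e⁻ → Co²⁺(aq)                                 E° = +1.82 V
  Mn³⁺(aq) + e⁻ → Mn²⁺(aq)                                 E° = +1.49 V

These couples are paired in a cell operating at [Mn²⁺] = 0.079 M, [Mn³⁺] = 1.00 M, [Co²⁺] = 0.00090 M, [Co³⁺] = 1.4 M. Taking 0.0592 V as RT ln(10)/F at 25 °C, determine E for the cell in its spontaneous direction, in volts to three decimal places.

Co³⁺/Co²⁺ is the cathode (higher E°), Mn³⁺/Mn²⁺ the anode: E°cell = +1.82 − (+1.49) = +0.33 V, n = 1.
Overall: Co³⁺(aq) + Mn²⁺(aq) → Co²⁺(aq) + Mn³⁺(aq)
Q = [Co²⁺]·[Mn³⁺] / ([Co³⁺]·[Mn²⁺]); log Q = -2.090.
E = E° − (0.0592/n) log Q = +0.33 − (0.0592/1)(-2.090) = +0.454 V.

+0.454 V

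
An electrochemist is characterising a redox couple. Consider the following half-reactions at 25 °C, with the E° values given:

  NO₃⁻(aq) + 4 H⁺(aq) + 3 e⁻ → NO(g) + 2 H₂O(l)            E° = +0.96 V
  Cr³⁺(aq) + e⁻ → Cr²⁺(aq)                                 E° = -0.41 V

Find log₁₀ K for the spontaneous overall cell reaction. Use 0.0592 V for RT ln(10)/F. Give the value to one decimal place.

Cathode: NO₃⁻/NO; anode: Cr³⁺/Cr²⁺. E°cell = +1.37 V, n = 3.
log K = nE°cell / 0.0592 = (3)(+1.37) / 0.0592 = 69.4.

69.4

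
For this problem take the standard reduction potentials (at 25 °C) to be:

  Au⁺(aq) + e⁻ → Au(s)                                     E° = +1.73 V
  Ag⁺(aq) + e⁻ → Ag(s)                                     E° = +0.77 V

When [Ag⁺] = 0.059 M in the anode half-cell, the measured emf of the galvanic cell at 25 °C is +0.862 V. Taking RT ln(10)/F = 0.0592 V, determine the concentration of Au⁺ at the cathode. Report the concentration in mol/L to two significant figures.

0.0013 M

Au⁺/Au is the cathode, Ag⁺/Ag the anode: E°cell = +0.96 V, n = 1.
Overall reaction: Au⁺(aq) + Ag(s) → Au(s) + Ag⁺(aq); Q = [Ag⁺]^1/[Au⁺]^1.
From E = E° − (0.0592/n) log Q: log Q = (E° − E)·n/0.0592 = (+0.96 − (+0.862))·1/0.0592 = 1.6554.
So 1·log[Au⁺] = 1·log(0.059) − log Q = -1.2291 − (1.6554) = -2.8845; [Au⁺] = 10^(-2.8845) ≈ 0.0013 M.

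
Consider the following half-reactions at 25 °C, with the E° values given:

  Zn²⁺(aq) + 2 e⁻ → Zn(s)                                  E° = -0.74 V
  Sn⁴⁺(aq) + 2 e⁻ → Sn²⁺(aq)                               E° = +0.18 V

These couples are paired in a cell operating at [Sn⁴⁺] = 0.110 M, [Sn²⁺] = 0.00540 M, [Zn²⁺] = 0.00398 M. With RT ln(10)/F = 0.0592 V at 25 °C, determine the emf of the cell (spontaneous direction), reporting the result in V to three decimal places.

+1.030 V

Sn⁴⁺/Sn²⁺ is the cathode (higher E°), Zn²⁺/Zn the anode: E°cell = +0.18 − (-0.74) = +0.92 V, n = 2.
Overall: Sn⁴⁺(aq) + Zn(s) → Sn²⁺(aq) + Zn²⁺(aq)
Q = [Sn²⁺]·[Zn²⁺] / ([Sn⁴⁺]); log Q = -3.709.
E = E° − (0.0592/n) log Q = +0.92 − (0.0592/2)(-3.709) = +1.030 V.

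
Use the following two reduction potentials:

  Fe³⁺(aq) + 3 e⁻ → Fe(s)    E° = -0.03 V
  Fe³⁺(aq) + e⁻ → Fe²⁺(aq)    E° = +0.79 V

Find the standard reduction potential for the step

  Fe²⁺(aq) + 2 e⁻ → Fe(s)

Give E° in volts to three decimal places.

-0.440 V

Sequential free energies add, so n₃E°₃ = n₁E°₁ + n₂E°₂.
With n₃ = 3, and the known step contributing 1×(+0.79) V, the unknown satisfies 2·E° = 3×(-0.03) − 1×(+0.79) = -0.880.
E° = -0.880 / 2 = -0.440 V.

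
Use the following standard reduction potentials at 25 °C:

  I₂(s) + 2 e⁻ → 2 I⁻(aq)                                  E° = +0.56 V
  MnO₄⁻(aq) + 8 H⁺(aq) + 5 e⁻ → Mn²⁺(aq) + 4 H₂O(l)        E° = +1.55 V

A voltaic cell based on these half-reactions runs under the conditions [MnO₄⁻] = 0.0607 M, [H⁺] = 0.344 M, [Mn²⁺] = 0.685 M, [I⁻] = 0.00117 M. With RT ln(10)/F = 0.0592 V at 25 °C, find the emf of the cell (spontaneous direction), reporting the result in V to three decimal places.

MnO₄⁻/Mn²⁺ is the cathode (higher E°), I₂/I⁻ the anode: E°cell = +1.55 − (+0.56) = +0.99 V, n = 10.
Overall: 2 MnO₄⁻(aq) + 16 H⁺(aq) + 10 I⁻(aq) → 2 Mn²⁺(aq) + 8 H₂O(l) + 5 I₂(s)
Q = [Mn²⁺]^2 / ([MnO₄⁻]^2·[H⁺]^16·[I⁻]^10); log Q = 38.838.
E = E° − (0.0592/n) log Q = +0.99 − (0.0592/10)(38.838) = +0.760 V.

+0.760 V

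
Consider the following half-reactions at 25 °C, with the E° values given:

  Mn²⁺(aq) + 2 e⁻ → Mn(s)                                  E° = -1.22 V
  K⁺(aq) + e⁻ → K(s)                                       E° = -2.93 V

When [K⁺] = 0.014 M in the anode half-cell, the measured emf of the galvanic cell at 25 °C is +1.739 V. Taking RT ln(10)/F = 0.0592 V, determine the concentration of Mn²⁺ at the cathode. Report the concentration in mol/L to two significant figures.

0.0019 M

Mn²⁺/Mn is the cathode, K⁺/K the anode: E°cell = +1.71 V, n = 2.
Overall reaction: Mn²⁺(aq) + 2 K(s) → Mn(s) + 2 K⁺(aq); Q = [K⁺]^2/[Mn²⁺]^1.
From E = E° − (0.0592/n) log Q: log Q = (E° − E)·n/0.0592 = (+1.71 − (+1.739))·2/0.0592 = -0.9797.
So 1·log[Mn²⁺] = 2·log(0.014) − log Q = -3.7077 − (-0.9797) = -2.7280; [Mn²⁺] = 10^(-2.7280) ≈ 0.0019 M.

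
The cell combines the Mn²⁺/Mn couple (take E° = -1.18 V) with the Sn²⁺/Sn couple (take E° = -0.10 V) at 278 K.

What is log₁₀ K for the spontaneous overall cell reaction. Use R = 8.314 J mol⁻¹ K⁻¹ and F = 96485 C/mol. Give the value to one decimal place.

39.2

Cathode: Sn²⁺/Sn; anode: Mn²⁺/Mn. E°cell = (-0.10) − (-1.18) = +1.08 V, with n = 2.
ΔG° = −nFE° = −RT ln K, so ln K = nFE°/(RT) = (2)(96485)(+1.08) / ((8.314)(278)) = 90.169.
log₁₀ K = 90.169 / ln 10 = 39.2.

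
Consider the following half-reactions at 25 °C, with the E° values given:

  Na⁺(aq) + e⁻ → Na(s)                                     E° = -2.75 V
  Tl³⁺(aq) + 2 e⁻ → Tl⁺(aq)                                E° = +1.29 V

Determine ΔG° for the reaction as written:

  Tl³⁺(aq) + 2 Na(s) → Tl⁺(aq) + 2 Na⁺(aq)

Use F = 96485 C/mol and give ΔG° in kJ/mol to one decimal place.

-779.6 kJ/mol

As written, Tl³⁺/Tl⁺ is reduced (cathode) and Na⁺/Na is oxidised (anode), so E°cell = (+1.29) − (-2.75) = +4.04 V.
Balancing electrons gives n = 2.
ΔG° = −nFE° = −(2)(96485)(+4.04) = -779,599 J = -779.6 kJ/mol.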